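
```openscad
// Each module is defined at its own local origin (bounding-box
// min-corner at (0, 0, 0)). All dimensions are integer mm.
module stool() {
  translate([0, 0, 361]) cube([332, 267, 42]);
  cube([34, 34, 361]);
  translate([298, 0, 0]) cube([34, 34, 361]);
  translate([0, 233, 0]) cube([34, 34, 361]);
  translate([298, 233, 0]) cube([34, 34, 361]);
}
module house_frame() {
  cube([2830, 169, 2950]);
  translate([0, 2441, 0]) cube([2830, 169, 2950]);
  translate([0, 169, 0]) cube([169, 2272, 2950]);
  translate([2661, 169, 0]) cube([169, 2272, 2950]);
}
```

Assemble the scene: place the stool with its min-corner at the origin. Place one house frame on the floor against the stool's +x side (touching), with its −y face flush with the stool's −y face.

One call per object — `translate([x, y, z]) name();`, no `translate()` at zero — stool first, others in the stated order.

stool();
translate([332, 0, 0]) house_frame();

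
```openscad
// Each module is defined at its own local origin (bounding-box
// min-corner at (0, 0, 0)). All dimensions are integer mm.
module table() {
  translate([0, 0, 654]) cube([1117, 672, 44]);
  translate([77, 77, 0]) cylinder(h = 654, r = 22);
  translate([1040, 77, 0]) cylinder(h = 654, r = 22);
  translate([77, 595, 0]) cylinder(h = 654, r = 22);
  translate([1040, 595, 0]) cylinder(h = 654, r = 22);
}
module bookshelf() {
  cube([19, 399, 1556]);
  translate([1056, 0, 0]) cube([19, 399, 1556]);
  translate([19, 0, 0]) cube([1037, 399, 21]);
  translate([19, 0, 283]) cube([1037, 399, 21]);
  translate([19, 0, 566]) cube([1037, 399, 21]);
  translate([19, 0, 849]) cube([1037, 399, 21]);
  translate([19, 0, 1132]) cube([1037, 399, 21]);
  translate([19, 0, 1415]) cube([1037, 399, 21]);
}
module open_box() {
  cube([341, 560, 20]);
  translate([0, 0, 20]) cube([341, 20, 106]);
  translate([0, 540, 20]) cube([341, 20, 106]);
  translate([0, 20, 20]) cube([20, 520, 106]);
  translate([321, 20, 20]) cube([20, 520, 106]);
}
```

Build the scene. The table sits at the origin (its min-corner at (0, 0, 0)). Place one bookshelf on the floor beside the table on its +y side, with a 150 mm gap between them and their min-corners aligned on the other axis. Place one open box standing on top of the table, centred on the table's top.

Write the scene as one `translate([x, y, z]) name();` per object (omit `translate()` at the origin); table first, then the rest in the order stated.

table();
translate([0, 822, 0]) bookshelf();
translate([388, 56, 698]) open_box();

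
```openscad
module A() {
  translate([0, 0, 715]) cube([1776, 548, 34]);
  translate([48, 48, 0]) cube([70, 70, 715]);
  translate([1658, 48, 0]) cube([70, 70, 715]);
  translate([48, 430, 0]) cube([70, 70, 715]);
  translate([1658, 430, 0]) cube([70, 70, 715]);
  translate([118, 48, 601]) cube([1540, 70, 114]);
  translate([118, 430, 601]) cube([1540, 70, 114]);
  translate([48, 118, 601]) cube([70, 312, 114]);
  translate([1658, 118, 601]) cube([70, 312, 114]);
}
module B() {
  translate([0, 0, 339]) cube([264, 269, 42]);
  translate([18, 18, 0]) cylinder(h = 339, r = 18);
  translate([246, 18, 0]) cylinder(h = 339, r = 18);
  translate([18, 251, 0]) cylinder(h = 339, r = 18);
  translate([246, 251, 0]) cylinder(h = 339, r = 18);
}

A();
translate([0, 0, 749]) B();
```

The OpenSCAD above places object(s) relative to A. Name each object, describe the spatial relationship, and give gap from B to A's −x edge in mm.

The stool's min-x is at 0; the table's min-x is 0; gap = 0 mm.

A is a table. B is a stool. The stool is on top of the table. The gap from the stool to the table's −x edge is 0 mm.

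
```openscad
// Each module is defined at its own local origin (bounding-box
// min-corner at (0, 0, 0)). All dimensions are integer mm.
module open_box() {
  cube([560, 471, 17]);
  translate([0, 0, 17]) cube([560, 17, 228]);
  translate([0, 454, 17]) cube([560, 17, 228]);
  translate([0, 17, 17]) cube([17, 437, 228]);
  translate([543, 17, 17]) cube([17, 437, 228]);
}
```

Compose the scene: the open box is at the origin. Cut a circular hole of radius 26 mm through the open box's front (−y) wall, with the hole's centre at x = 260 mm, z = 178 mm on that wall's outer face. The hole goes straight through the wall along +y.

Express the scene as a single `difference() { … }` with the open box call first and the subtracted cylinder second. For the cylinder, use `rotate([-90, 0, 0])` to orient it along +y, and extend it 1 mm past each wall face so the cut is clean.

difference() {
  open_box();
  translate([260, -1, 178]) rotate([-90, 0, 0]) cylinder(h = 19, r = 26);
}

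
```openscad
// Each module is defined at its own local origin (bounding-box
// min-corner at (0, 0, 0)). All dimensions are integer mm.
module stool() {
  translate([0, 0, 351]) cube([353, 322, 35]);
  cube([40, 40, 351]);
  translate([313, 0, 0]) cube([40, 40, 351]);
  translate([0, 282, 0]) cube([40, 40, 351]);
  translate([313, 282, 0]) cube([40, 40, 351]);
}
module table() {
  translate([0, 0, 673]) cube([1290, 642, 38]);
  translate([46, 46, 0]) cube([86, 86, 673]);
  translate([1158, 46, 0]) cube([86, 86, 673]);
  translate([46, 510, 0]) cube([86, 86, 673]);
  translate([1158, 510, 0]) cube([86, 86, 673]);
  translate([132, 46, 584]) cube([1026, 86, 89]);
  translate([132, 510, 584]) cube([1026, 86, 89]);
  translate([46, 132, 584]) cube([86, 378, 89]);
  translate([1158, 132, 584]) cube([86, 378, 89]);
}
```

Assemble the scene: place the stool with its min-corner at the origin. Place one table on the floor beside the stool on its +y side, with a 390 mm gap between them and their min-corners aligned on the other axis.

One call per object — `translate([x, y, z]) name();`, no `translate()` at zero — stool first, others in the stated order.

stool();
translate([0, 712, 0]) table();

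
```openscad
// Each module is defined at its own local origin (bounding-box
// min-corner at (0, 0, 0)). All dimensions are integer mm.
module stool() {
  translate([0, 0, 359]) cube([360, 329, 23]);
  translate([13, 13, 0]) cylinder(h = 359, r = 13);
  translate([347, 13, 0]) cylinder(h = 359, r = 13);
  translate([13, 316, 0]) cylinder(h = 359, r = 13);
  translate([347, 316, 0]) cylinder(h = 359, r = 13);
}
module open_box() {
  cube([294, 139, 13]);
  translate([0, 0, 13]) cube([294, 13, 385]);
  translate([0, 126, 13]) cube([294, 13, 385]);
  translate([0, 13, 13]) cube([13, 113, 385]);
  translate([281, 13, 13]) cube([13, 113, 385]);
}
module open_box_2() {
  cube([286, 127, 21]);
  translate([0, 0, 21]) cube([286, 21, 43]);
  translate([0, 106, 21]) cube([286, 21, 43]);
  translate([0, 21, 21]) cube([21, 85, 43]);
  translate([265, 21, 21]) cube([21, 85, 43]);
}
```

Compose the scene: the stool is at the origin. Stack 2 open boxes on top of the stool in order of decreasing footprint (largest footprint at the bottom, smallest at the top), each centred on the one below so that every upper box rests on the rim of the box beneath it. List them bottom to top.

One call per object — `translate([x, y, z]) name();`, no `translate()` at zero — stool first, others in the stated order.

stool();
translate([33, 95, 382]) open_box();
translate([37, 101, 780]) open_box_2();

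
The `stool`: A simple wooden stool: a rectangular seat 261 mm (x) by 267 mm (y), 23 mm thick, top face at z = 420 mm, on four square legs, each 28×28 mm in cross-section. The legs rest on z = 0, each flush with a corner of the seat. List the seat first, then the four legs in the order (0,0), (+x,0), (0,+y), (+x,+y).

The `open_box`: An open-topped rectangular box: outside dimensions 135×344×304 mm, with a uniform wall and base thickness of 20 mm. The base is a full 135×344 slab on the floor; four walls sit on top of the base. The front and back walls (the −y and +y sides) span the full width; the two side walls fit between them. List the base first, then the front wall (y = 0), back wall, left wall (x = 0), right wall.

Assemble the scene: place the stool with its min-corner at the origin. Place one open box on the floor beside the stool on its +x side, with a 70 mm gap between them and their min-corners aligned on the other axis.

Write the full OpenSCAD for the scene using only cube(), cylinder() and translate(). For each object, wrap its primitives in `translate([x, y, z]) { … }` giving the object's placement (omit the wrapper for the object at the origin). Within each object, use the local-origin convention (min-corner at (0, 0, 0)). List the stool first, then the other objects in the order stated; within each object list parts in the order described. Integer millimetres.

translate([0, 0, 397]) cube([261, 267, 23]);
cube([28, 28, 397]);
translate([233, 0, 0]) cube([28, 28, 397]);
translate([0, 239, 0]) cube([28, 28, 397]);
translate([233, 239, 0]) cube([28, 28, 397]);
translate([331, 0, 0]) {
  cube([135, 344, 20]);
  translate([0, 0, 20]) cube([135, 20, 284]);
  translate([0, 324, 20]) cube([135, 20, 284]);
  translate([0, 20, 20]) cube([20, 304, 284]);
  translate([115, 20, 20]) cube([20, 304, 284]);
}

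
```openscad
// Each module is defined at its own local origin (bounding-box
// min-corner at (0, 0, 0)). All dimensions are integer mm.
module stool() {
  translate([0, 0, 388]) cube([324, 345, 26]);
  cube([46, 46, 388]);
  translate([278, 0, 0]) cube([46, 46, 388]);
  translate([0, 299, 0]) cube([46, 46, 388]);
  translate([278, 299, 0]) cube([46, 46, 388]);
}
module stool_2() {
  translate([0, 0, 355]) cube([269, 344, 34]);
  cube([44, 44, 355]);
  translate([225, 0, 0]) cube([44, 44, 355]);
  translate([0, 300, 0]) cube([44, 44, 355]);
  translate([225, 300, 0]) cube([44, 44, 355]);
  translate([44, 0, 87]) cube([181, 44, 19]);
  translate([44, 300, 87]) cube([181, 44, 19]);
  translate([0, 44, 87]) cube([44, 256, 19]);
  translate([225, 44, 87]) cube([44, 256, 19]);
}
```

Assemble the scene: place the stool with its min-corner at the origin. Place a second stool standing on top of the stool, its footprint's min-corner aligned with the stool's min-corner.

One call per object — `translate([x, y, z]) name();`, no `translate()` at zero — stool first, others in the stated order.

stool();
translate([0, 0, 414]) stool_2();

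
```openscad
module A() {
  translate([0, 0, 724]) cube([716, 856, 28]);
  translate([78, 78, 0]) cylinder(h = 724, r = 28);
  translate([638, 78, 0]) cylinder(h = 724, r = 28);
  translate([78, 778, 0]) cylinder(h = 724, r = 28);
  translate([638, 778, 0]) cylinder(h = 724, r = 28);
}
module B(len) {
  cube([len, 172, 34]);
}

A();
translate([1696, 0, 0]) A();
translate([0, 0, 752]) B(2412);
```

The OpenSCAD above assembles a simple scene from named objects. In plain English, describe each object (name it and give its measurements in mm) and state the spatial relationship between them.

A is a table with a 716×856 mm rectangular top, 28 mm thick, top surface at z = 752 mm, supported by four round legs of 56 mm diameter, each leg's bounding box inset 50 mm from the nearest pair of top edges, running from the floor.

B is a rectangular beam 2412 mm long (x), 172 mm deep (y), 34 mm thick (z).

The beam spans the tops of two tables placed 980 mm apart, resting at z = 752 mm.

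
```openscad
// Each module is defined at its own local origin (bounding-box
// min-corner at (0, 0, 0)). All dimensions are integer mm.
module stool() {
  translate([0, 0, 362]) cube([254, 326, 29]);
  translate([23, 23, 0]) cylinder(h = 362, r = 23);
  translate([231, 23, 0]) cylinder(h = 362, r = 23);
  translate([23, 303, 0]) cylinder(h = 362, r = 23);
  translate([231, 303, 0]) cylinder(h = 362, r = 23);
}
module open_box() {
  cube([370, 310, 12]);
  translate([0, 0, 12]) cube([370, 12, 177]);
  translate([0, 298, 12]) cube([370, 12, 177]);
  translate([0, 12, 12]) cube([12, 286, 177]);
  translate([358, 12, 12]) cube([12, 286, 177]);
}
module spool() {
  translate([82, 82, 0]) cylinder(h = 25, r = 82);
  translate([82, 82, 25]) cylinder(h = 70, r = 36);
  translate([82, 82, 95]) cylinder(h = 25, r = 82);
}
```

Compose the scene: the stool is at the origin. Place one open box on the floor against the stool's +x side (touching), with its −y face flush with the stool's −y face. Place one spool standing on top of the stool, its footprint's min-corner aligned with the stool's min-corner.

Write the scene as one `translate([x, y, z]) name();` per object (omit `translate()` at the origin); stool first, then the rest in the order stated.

stool();
translate([254, 0, 0]) open_box();
translate([0, 0, 391]) spool();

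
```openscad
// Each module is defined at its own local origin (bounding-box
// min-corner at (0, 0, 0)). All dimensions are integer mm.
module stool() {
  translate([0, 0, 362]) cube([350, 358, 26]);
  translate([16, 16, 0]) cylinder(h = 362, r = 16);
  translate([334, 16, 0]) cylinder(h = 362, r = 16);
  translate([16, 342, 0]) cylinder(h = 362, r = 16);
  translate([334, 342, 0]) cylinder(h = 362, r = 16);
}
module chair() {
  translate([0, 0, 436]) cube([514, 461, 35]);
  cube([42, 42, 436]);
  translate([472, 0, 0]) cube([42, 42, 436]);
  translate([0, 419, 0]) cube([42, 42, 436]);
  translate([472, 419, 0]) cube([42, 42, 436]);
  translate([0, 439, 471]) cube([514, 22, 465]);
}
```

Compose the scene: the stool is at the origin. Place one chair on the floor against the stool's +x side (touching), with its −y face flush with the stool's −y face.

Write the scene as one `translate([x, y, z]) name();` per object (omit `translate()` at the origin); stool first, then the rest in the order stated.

stool();
translate([350, 0, 0]) chair();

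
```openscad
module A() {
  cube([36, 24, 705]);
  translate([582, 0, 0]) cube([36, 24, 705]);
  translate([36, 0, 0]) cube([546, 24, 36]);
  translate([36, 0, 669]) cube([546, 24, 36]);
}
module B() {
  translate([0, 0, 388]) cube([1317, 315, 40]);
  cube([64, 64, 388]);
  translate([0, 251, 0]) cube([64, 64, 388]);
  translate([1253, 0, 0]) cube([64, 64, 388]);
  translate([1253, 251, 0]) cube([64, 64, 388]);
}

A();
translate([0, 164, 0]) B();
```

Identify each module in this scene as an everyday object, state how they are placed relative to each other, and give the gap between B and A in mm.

A is a picture frame. B is a bench. The bench is on the floor beside the picture frame on its +y side. The gap between the bench and the picture frame is 140 mm.

The bench's nearest face is 140 mm from the picture frame's +y face.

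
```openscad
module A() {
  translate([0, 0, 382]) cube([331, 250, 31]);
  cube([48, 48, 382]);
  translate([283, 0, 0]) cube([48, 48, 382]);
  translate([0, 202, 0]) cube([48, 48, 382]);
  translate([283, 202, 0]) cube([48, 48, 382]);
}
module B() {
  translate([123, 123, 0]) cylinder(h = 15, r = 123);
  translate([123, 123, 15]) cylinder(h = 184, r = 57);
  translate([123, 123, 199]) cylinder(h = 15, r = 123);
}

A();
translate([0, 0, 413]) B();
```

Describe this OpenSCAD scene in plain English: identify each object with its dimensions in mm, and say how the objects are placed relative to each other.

A is a simple wooden stool: a rectangular seat 331 mm (x) by 250 mm (y), 31 mm thick, top face at z = 413 mm, on four square legs, each 48×48 mm in cross-section. The legs rest on z = 0, each flush with a corner of the seat.

B is a spool: two coaxial disc flanges of radius 123 mm and thickness 15 mm, joined by a core cylinder of radius 57 mm and height 184 mm. The lower flange rests on z = 0 and the three cylinders share a vertical axis.

The spool is on top of the stool.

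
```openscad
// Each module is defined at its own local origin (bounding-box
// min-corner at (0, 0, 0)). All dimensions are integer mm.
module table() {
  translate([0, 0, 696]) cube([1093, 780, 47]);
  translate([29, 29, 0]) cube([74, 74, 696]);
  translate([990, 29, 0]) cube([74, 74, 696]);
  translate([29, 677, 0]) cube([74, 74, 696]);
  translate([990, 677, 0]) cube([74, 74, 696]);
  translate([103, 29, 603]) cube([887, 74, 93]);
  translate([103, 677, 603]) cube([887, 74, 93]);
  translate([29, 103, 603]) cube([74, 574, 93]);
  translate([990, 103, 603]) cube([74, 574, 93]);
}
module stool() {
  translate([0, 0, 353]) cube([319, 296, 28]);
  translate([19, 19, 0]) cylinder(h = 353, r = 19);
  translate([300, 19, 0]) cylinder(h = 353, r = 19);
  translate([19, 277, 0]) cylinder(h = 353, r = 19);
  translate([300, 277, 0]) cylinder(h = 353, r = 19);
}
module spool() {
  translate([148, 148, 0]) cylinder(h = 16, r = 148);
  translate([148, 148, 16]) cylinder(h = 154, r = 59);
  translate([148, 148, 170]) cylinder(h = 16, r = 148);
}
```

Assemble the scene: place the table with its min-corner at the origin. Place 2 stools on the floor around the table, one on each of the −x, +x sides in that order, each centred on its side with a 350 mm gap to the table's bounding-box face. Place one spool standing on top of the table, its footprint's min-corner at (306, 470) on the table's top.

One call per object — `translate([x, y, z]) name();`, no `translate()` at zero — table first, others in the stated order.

table();
translate([-669, 242, 0]) stool();
translate([1443, 242, 0]) stool();
translate([306, 470, 743]) spool();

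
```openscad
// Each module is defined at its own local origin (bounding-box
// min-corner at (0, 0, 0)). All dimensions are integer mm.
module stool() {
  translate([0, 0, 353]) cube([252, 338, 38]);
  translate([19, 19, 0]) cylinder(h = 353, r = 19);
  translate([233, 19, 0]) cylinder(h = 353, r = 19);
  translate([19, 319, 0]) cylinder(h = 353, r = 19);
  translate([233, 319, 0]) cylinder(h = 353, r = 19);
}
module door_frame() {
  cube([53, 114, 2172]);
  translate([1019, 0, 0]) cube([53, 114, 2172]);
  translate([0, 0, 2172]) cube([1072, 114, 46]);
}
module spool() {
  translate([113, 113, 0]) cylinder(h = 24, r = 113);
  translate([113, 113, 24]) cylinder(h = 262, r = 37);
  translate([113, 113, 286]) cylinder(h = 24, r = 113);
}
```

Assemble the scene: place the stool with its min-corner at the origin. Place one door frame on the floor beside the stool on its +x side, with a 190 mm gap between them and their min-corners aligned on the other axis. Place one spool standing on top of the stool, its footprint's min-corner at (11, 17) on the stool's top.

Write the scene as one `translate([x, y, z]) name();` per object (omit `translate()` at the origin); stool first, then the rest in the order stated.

stool();
translate([442, 0, 0]) door_frame();
translate([11, 17, 391]) spool();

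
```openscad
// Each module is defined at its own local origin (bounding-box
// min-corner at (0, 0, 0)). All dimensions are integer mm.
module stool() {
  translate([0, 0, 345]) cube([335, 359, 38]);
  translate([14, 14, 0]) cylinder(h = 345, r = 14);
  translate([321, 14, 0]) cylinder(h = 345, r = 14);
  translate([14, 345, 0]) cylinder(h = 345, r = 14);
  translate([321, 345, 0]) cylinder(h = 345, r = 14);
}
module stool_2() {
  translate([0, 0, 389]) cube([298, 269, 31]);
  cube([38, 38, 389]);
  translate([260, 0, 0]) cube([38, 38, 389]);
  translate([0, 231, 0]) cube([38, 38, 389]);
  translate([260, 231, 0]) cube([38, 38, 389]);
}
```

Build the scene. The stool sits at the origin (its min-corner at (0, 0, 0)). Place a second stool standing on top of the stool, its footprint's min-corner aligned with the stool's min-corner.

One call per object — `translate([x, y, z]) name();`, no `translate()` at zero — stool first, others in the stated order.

stool();
translate([0, 0, 383]) stool_2();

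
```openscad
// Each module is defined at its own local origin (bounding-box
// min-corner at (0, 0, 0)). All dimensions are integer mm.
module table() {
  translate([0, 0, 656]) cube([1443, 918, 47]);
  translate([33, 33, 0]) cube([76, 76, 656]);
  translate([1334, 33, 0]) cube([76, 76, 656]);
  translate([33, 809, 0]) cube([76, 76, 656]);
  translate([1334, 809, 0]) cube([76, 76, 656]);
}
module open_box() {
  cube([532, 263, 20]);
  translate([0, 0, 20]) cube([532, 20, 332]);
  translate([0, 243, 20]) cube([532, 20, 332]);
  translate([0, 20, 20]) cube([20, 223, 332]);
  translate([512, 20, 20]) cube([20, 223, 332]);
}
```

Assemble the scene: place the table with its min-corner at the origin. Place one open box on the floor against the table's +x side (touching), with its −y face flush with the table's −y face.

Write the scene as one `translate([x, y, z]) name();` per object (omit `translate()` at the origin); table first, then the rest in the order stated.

table();
translate([1443, 0, 0]) open_box();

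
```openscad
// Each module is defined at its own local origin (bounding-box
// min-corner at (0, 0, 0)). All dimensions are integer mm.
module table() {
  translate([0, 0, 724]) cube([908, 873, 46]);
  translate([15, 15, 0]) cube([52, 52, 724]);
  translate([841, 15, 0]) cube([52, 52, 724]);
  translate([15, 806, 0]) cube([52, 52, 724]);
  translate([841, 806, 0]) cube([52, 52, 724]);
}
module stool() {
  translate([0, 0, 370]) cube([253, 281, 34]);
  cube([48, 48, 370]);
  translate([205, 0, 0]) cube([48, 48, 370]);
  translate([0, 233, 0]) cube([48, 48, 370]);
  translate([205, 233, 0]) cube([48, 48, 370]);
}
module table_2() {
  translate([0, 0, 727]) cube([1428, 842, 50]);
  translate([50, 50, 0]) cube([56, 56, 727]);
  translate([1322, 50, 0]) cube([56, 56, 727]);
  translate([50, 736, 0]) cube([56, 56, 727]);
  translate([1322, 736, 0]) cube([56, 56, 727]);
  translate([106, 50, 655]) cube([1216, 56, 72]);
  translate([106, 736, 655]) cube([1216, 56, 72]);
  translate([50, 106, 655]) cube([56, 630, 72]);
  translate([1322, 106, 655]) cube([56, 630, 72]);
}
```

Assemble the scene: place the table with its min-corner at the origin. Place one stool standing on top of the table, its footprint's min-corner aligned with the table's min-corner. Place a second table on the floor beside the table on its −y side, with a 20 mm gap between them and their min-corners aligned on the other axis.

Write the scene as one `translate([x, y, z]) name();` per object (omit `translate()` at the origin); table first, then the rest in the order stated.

table();
translate([0, 0, 770]) stool();
translate([0, -862, 0]) table_2();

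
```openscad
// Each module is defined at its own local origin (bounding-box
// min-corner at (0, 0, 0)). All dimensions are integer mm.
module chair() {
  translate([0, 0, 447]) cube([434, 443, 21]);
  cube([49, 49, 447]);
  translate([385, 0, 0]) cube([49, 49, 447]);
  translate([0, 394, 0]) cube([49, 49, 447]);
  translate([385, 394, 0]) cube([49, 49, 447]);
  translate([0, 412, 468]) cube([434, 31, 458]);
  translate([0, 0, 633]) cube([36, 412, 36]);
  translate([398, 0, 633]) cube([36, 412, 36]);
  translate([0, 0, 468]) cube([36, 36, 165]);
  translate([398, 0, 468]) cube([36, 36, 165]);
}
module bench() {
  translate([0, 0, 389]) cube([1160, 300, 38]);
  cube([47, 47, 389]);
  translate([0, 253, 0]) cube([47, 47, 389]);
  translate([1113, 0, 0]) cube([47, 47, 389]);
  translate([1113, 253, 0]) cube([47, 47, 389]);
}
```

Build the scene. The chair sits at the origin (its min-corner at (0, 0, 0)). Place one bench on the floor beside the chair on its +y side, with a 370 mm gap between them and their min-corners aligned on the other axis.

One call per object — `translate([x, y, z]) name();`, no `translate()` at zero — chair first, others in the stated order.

chair();
translate([0, 813, 0]) bench();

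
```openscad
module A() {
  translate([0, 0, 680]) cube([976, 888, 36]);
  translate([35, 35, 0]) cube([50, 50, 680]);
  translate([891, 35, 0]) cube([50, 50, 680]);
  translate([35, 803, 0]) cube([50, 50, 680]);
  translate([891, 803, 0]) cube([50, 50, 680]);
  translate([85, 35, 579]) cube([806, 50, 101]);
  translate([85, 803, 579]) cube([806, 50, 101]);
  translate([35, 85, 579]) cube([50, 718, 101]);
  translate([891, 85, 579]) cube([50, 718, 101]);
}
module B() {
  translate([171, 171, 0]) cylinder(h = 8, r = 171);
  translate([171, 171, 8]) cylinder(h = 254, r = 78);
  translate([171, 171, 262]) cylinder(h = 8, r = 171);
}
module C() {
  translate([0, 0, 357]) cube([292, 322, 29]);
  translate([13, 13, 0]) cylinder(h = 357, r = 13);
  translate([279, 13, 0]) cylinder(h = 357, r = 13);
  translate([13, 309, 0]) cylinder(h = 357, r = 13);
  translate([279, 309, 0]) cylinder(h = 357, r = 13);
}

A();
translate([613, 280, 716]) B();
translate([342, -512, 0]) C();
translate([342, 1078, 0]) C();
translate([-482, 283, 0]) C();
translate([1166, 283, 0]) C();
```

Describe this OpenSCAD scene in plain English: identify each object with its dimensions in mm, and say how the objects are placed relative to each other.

A is a rectangular dining table. The top is 976×888×36 mm with its upper surface at z = 716 mm. It stands on four 50×50 mm square legs, each inset 35 mm from the nearest pair of top edges, running from the floor to the underside of the top. Four apron rails, 50 mm thick and 101 mm tall, run between adjacent legs with their top edges flush with the underside of the top and their outer faces flush with the legs' outer faces.

B is a spool: two coaxial disc flanges of radius 171 mm and thickness 8 mm, joined by a core cylinder of radius 78 mm and height 254 mm. The lower flange rests on z = 0 and the three cylinders share a vertical axis.

C is a four-legged stool. The seat is a 292×322×29 mm slab whose top surface is at z = 386 mm; four round legs, each 26 mm in diameter, run from the floor (z = 0) to the underside of the seat, each leg's axis is inset half a diameter from the nearest pair of seat edges (so the leg's bounding box is flush with the corner).

The spool is on top of the table. Four stools sit around the table at the −y, +y, −x, +x sides.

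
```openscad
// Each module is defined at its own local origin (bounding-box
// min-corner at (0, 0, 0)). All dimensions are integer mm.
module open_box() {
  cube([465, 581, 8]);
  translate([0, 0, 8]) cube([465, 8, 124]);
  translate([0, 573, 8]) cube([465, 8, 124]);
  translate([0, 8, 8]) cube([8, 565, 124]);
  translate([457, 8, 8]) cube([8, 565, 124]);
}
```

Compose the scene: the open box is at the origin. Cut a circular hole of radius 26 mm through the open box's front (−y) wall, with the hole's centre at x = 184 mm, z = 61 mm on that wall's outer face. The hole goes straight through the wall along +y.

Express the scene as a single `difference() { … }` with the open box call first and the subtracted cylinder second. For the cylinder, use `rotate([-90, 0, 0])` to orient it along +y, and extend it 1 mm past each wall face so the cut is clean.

difference() {
  open_box();
  translate([184, -1, 61]) rotate([-90, 0, 0]) cylinder(h = 10, r = 26);
}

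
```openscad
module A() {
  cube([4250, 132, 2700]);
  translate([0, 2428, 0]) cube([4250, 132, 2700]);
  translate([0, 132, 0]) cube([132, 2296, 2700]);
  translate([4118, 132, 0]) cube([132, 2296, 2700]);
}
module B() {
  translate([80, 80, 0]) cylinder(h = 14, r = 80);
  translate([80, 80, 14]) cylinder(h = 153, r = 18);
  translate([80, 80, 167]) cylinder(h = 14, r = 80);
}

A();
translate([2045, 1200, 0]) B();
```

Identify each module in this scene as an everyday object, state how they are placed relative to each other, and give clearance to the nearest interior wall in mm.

Clearances: x = 1913, y = 1068; minimum 1068 mm.

A is a house frame. B is a spool. The spool sits inside the house frame, centred. The clearance to the nearest interior wall is 1068 mm.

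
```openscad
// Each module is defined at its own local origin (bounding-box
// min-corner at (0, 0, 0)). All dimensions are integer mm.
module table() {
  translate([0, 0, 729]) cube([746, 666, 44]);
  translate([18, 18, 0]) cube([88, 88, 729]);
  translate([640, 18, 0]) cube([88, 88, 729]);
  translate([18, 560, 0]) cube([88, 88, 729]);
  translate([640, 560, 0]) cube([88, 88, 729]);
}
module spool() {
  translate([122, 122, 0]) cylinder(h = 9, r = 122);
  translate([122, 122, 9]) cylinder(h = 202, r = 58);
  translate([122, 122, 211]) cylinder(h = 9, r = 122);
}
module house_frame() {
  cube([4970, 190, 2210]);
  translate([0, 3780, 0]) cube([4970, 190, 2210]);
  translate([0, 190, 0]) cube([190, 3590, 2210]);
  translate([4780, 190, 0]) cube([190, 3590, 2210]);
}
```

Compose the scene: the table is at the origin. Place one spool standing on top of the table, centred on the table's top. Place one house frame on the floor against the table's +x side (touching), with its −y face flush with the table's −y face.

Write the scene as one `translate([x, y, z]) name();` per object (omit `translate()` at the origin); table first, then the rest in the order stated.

table();
translate([251, 211, 773]) spool();
translate([746, 0, 0]) house_frame();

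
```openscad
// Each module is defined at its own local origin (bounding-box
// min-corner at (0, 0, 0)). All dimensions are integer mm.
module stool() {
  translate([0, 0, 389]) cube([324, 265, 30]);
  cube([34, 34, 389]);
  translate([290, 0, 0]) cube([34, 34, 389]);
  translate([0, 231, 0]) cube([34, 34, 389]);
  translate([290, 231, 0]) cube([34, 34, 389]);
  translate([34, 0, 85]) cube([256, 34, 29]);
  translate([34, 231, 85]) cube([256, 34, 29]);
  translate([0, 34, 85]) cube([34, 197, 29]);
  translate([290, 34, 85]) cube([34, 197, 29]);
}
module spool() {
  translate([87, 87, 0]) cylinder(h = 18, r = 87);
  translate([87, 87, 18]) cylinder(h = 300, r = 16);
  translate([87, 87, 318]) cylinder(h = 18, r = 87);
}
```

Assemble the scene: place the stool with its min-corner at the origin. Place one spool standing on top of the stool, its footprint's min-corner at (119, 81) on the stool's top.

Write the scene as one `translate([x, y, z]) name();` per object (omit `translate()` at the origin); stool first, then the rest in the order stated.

stool();
translate([119, 81, 419]) spool();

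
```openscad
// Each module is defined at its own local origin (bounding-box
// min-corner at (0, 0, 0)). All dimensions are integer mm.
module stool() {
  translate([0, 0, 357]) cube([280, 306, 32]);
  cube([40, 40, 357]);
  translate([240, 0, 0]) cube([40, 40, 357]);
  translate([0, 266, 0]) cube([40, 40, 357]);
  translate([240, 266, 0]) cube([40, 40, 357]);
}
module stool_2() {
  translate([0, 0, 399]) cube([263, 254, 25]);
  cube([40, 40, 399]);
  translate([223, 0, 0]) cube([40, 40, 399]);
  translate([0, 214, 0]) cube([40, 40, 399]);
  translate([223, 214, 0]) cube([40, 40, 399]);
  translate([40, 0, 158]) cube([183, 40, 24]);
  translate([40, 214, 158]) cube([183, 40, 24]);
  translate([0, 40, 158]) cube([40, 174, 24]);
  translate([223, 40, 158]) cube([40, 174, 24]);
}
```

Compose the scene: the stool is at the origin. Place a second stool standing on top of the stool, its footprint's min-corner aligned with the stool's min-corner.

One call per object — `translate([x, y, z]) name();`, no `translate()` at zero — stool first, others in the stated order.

stool();
translate([0, 0, 389]) stool_2();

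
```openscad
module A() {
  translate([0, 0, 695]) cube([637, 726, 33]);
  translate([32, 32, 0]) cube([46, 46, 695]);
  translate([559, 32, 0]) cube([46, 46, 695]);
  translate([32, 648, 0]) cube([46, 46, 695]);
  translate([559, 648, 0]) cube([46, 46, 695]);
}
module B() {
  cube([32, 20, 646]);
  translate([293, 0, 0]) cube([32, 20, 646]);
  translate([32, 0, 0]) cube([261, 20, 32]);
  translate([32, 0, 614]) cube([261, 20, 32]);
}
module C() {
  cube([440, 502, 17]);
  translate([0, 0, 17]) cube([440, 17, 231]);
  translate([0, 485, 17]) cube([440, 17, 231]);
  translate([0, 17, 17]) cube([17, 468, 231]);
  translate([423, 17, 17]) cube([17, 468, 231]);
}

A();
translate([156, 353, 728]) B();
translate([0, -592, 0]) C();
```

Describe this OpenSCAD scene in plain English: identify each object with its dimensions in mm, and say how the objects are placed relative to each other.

A is a table: top 637 mm (x) × 726 mm (y), 33 mm thick, upper face at z = 728 mm, on four 46×46 mm square legs, each inset 32 mm from the nearest pair of top edges, running from z = 0 to the bottom of the top.

B is a picture frame with a 261×582 mm rectangular opening (x by z) and a uniform 32 mm border on every side. Frame depth is 20 mm along y. It is built from two vertical stiles running the full outside height and two horizontal rails spanning the gap between the stiles.

C is an open-topped rectangular box: outside dimensions 440×502×248 mm, with a uniform wall and base thickness of 17 mm. The base is a full 440×502 slab on the floor; four walls sit on top of the base. The front and back walls (the −y and +y sides) span the full width; the two side walls fit between them.

The picture frame is on top of the table, centred. The open box is on the floor beside the table on its −y side.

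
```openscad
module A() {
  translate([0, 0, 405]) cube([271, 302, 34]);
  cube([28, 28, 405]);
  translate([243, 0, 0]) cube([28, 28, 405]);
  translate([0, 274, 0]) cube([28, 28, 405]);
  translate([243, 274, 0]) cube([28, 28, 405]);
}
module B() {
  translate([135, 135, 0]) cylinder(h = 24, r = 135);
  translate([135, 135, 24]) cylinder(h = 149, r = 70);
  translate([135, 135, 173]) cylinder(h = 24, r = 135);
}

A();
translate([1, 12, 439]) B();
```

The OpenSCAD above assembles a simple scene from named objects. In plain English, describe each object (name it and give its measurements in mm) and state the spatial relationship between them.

A is a simple wooden stool: a rectangular seat 271 mm (x) by 302 mm (y), 34 mm thick, top face at z = 439 mm, on four square legs, each 28×28 mm in cross-section. The legs rest on z = 0, each flush with a corner of the seat.

B is a spool: two coaxial disc flanges of radius 135 mm and thickness 24 mm, joined by a core cylinder of radius 70 mm and height 149 mm. The lower flange rests on z = 0 and the three cylinders share a vertical axis.

The spool is on top of the stool.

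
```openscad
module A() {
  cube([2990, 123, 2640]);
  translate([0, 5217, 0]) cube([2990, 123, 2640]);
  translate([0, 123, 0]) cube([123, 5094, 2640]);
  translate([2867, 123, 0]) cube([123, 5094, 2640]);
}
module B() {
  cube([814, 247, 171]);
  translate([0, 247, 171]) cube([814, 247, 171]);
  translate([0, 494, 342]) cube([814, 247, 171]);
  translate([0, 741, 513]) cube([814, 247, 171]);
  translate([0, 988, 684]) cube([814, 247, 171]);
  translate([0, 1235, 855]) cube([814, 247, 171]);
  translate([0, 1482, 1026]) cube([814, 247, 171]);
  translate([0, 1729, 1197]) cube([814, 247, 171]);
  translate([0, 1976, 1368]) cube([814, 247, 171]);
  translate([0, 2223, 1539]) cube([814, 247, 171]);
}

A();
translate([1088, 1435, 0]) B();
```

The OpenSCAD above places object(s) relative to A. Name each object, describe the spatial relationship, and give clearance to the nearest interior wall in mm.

A is a house frame. B is a staircase. The staircase sits inside the house frame, centred. The clearance to the nearest interior wall is 965 mm.

Clearances: x = 965, y = 1312; minimum 965 mm.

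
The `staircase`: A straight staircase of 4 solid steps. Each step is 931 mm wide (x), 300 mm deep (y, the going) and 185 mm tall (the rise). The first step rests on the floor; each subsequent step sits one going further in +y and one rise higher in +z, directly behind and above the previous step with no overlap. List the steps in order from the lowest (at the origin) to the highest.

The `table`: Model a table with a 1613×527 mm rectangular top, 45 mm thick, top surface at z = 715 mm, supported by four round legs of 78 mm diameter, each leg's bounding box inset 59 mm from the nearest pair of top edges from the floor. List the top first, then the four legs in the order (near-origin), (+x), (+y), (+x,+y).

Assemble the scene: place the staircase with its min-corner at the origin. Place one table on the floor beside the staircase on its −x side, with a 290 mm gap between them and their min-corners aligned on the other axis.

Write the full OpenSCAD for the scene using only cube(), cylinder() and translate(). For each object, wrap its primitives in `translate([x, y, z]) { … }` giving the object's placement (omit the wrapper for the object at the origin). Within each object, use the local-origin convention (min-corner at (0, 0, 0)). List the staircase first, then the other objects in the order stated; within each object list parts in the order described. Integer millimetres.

cube([931, 300, 185]);
translate([0, 300, 185]) cube([931, 300, 185]);
translate([0, 600, 370]) cube([931, 300, 185]);
translate([0, 900, 555]) cube([931, 300, 185]);
translate([-1903, 0, 0]) {
  translate([0, 0, 670]) cube([1613, 527, 45]);
  translate([98, 98, 0]) cylinder(h = 670, r = 39);
  translate([1515, 98, 0]) cylinder(h = 670, r = 39);
  translate([98, 429, 0]) cylinder(h = 670, r = 39);
  translate([1515, 429, 0]) cylinder(h = 670, r = 39);
}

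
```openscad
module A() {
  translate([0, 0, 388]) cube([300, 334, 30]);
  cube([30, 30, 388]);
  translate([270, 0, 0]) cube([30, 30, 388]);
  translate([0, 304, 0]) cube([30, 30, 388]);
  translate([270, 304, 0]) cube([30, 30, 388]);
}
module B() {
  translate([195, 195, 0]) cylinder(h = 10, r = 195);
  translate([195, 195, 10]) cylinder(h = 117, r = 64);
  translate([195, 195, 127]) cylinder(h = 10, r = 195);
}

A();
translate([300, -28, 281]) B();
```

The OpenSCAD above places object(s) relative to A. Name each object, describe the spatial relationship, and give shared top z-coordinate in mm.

A is a stool. B is a spool. The spool is beside the stool with their tops flush at z = 418. The shared top z-coordinate is 418 mm.

Both tops at z = 418 mm.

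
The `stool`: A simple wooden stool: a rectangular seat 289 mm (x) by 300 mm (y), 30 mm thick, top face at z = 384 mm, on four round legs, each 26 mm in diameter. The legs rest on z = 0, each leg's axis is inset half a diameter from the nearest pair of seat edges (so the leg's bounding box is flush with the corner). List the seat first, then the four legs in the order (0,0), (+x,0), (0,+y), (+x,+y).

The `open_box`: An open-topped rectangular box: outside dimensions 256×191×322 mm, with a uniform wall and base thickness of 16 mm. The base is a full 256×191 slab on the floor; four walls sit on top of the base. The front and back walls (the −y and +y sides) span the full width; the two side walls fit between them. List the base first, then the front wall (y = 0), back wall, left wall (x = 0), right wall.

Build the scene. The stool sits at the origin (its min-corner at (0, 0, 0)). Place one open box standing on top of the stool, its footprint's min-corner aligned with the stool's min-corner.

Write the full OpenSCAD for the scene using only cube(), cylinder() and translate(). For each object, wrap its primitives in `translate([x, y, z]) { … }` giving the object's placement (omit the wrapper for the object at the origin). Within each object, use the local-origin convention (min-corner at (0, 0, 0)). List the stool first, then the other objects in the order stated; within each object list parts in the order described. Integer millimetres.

translate([0, 0, 354]) cube([289, 300, 30]);
translate([13, 13, 0]) cylinder(h = 354, r = 13);
translate([276, 13, 0]) cylinder(h = 354, r = 13);
translate([13, 287, 0]) cylinder(h = 354, r = 13);
translate([276, 287, 0]) cylinder(h = 354, r = 13);
translate([0, 0, 384]) {
  cube([256, 191, 16]);
  translate([0, 0, 16]) cube([256, 16, 306]);
  translate([0, 175, 16]) cube([256, 16, 306]);
  translate([0, 16, 16]) cube([16, 159, 306]);
  translate([240, 16, 16]) cube([16, 159, 306]);
}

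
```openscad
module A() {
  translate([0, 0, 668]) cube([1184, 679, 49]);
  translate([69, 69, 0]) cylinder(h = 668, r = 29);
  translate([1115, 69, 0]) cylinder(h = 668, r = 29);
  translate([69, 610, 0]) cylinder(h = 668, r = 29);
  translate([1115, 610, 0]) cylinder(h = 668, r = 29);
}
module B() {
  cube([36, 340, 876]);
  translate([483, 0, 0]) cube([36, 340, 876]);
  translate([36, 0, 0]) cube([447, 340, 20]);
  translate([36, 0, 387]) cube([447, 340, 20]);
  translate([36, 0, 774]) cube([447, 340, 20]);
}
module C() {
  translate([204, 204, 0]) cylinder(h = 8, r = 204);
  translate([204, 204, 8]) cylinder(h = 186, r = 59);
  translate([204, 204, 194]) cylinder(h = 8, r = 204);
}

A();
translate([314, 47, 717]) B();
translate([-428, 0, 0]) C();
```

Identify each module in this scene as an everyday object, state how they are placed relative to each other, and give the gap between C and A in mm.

The spool's nearest face is 20 mm from the table's −x face.

A is a table. B is a bookshelf. C is a spool. The bookshelf is on top of the table. The spool is on the floor beside the table on its −x side. The gap between the spool and the table is 20 mm.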